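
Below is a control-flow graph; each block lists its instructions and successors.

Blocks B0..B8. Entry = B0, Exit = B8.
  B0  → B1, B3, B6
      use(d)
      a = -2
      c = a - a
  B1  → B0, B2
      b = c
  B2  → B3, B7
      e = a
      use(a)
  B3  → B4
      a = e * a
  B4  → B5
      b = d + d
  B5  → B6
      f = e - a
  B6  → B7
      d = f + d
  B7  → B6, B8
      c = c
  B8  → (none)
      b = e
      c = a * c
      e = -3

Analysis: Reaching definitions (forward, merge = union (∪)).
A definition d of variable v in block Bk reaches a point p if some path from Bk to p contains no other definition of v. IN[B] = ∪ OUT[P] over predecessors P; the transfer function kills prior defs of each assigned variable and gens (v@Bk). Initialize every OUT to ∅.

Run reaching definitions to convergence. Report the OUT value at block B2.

Per-block solution:
  B0:  IN={a@B0, b@B1, c@B0}  OUT={a@B0, b@B1, c@B0}
  B1:  IN={a@B0, b@B1, c@B0}  OUT={a@B0, b@B1, c@B0}
  B2:  IN={a@B0, b@B1, c@B0}  OUT={a@B0, b@B1, c@B0, e@B2}
  B3:  IN={a@B0, b@B1, c@B0, e@B2}  OUT={a@B3, b@B1, c@B0, e@B2}
  B4:  IN={a@B3, b@B1, c@B0, e@B2}  OUT={a@B3, b@B4, c@B0, e@B2}
  B5:  IN={a@B3, b@B4, c@B0, e@B2}  OUT={a@B3, b@B4, c@B0, e@B2, f@B5}
  B6:  IN={a@B0, a@B3, b@B1, b@B4, c@B0, c@B7, d@B6, e@B2, f@B5}  OUT={a@B0, a@B3, b@B1, b@B4, c@B0, c@B7, d@B6, e@B2, f@B5}
  B7:  IN={a@B0, a@B3, b@B1, b@B4, c@B0, c@B7, d@B6, e@B2, f@B5}  OUT={a@B0, a@B3, b@B1, b@B4, c@B7, d@B6, e@B2, f@B5}
  B8:  IN={a@B0, a@B3, b@B1, b@B4, c@B7, d@B6, e@B2, f@B5}  OUT={a@B0, a@B3, b@B8, c@B8, d@B6, e@B8, f@B5}

Merge at B2: IN[B2] = OUT[B1] = {a@B0, b@B1, c@B0}
Applying B2's transfer function to that IN value gives OUT[B2] (row B2 above).

Answer: {a@B0, b@B1, c@B0, e@B2}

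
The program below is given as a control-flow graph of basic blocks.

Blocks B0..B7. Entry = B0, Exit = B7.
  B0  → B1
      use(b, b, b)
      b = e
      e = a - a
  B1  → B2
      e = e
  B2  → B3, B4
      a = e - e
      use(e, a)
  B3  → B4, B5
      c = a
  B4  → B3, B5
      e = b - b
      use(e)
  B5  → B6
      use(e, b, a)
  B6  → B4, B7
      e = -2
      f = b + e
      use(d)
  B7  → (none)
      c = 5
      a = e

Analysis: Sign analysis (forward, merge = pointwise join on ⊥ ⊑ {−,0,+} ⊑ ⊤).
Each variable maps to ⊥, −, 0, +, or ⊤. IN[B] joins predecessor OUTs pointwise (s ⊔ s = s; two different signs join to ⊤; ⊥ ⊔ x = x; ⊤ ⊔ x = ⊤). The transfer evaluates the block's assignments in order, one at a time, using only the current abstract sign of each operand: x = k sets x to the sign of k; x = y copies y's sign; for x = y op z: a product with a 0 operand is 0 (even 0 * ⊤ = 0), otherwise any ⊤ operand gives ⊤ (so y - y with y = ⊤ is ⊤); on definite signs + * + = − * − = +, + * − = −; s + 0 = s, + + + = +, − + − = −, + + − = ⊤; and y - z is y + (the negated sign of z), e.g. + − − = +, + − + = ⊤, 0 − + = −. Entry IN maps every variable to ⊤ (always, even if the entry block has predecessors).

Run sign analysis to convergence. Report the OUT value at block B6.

Answer: {a: ⊤, b: ⊤, c: ⊤, d: ⊤, e: -, f: ⊤}

Working:
Fixpoint table:
  B0: | IN=(all ⊤) | OUT=(all ⊤)
  B1: | IN=(all ⊤) | OUT=(all ⊤)
  B2: | IN=(all ⊤) | OUT=(all ⊤)
  B3: | IN=(all ⊤) | OUT=(all ⊤)
  B4: | IN=(all ⊤) | OUT=(all ⊤)
  B5: | IN=(all ⊤) | OUT=(all ⊤)
  B6: | IN=(all ⊤) | OUT={e:-; rest ⊤}
  B7: | IN={e:-; rest ⊤} | OUT={a:-, c:+, e:-; rest ⊤}

Merge at B6: IN[B6] = OUT[B5] = {a: ⊤, b: ⊤, c: ⊤, d: ⊤, e: ⊤, f: ⊤}
Applying B6's transfer function to that IN value gives OUT[B6] (row B6 above).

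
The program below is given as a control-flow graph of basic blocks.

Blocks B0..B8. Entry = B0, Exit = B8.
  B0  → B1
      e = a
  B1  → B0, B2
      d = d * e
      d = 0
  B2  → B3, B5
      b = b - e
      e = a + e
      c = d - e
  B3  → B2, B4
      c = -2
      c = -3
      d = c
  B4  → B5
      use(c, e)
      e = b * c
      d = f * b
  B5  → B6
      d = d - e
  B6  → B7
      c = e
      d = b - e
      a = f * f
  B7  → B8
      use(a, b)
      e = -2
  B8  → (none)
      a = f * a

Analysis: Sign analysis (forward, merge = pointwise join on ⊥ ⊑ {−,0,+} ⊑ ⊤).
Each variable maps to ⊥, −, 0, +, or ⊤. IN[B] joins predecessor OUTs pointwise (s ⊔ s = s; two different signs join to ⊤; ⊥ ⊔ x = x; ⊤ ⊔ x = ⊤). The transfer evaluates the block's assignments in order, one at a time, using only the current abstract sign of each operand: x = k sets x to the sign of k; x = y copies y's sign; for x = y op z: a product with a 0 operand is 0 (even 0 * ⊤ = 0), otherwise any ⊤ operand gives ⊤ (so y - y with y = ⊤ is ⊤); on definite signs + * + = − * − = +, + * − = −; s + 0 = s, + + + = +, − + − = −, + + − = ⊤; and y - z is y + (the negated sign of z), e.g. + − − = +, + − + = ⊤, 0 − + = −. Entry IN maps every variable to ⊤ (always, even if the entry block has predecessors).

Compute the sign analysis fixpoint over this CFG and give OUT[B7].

Fixpoint table:
  B0:  IN=(all ⊤)  OUT=(all ⊤)
  B1:  IN=(all ⊤)  OUT={d:0; rest ⊤}
  B2:  IN=(all ⊤)  OUT=(all ⊤)
  B3:  IN=(all ⊤)  OUT={c:-, d:-; rest ⊤}
  B4:  IN={c:-, d:-; rest ⊤}  OUT={c:-; rest ⊤}
  B5:  IN=(all ⊤)  OUT=(all ⊤)
  B6:  IN=(all ⊤)  OUT=(all ⊤)
  B7:  IN=(all ⊤)  OUT={e:-; rest ⊤}
  B8:  IN={e:-; rest ⊤}  OUT={e:-; rest ⊤}

Merge at B7: IN[B7] = OUT[B6] = {a: ⊤, b: ⊤, c: ⊤, d: ⊤, e: ⊤, f: ⊤}
Applying B7's transfer function to that IN value gives OUT[B7] (row B7 above).

Answer: {a: ⊤, b: ⊤, c: ⊤, d: ⊤, e: -, f: ⊤}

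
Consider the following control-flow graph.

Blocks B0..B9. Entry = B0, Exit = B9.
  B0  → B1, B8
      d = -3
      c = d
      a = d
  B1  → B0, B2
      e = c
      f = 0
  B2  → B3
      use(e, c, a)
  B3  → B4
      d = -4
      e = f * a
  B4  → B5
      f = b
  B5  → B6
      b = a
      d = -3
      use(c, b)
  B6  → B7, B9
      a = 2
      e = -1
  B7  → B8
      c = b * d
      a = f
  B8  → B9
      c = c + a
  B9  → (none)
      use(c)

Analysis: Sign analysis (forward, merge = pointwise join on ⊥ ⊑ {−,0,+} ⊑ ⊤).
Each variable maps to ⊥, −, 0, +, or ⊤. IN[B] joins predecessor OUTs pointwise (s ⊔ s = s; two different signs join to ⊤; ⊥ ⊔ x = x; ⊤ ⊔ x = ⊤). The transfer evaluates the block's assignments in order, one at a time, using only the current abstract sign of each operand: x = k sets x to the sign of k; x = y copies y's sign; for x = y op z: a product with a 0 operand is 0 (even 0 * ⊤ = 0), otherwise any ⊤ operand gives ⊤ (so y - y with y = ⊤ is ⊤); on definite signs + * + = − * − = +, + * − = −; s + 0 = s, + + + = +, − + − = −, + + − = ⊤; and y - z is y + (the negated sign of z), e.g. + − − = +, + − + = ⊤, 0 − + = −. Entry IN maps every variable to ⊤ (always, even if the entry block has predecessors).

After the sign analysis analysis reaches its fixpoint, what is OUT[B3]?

Per-block solution:
  B0:  IN=(all ⊤)  OUT={a:-, c:-, d:-; rest ⊤}
  B1:  IN={a:-, c:-, d:-; rest ⊤}  OUT={a:-, c:-, d:-, e:-, f:0; rest ⊤}
  B2:  IN={a:-, c:-, d:-, e:-, f:0; rest ⊤}  OUT={a:-, c:-, d:-, e:-, f:0; rest ⊤}
  B3:  IN={a:-, c:-, d:-, e:-, f:0; rest ⊤}  OUT={a:-, c:-, d:-, e:0, f:0; rest ⊤}
  B4:  IN={a:-, c:-, d:-, e:0, f:0; rest ⊤}  OUT={a:-, c:-, d:-, e:0; rest ⊤}
  B5:  IN={a:-, c:-, d:-, e:0; rest ⊤}  OUT={a:-, b:-, c:-, d:-, e:0; rest ⊤}
  B6:  IN={a:-, b:-, c:-, d:-, e:0; rest ⊤}  OUT={a:+, b:-, c:-, d:-, e:-; rest ⊤}
  B7:  IN={a:+, b:-, c:-, d:-, e:-; rest ⊤}  OUT={b:-, c:+, d:-, e:-; rest ⊤}
  B8:  IN={d:-; rest ⊤}  OUT={d:-; rest ⊤}
  B9:  IN={d:-; rest ⊤}  OUT={d:-; rest ⊤}

Merge at B3: IN[B3] = OUT[B2] = {a: -, b: ⊤, c: -, d: -, e: -, f: 0}
Applying B3's transfer function to that IN value gives OUT[B3] (row B3 above).

Answer: {a: -, b: ⊤, c: -, d: -, e: 0, f: 0}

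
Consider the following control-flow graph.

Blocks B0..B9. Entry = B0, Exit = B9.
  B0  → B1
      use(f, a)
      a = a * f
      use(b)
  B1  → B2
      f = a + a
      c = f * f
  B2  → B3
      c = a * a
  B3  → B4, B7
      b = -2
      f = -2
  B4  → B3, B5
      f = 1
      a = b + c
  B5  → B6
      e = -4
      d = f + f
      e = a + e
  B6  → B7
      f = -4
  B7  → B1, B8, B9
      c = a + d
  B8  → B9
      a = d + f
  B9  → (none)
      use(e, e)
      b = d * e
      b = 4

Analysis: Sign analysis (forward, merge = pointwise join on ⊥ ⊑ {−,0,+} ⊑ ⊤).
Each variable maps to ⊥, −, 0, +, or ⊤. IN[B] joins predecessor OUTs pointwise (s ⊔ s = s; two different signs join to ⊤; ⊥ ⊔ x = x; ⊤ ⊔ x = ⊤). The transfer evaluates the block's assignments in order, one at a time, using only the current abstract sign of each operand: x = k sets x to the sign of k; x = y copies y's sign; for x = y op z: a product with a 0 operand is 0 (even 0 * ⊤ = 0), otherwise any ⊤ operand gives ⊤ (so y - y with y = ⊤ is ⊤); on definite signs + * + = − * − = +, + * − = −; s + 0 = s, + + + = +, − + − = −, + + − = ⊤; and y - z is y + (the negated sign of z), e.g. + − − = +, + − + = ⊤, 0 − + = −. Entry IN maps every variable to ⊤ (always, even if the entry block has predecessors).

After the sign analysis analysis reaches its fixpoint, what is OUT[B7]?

Answer: {a: ⊤, b: -, c: ⊤, d: ⊤, e: ⊤, f: -}

Working:
Fixpoint table:
  B0:  IN=(all ⊤)  OUT=(all ⊤)
  B1:  IN=(all ⊤)  OUT=(all ⊤)
  B2:  IN=(all ⊤)  OUT=(all ⊤)
  B3:  IN=(all ⊤)  OUT={b:-, f:-; rest ⊤}
  B4:  IN={b:-, f:-; rest ⊤}  OUT={b:-, f:+; rest ⊤}
  B5:  IN={b:-, f:+; rest ⊤}  OUT={b:-, d:+, f:+; rest ⊤}
  B6:  IN={b:-, d:+, f:+; rest ⊤}  OUT={b:-, d:+, f:-; rest ⊤}
  B7:  IN={b:-, f:-; rest ⊤}  OUT={b:-, f:-; rest ⊤}
  B8:  IN={b:-, f:-; rest ⊤}  OUT={b:-, f:-; rest ⊤}
  B9:  IN={b:-, f:-; rest ⊤}  OUT={b:+, f:-; rest ⊤}

Merge at B7: IN[B7] = OUT[B3] ⊔ OUT[B6] = {a: ⊤, b: -, c: ⊤, d: ⊤, e: ⊤, f: -}
Applying B7's transfer function to that IN value gives OUT[B7] (row B7 above).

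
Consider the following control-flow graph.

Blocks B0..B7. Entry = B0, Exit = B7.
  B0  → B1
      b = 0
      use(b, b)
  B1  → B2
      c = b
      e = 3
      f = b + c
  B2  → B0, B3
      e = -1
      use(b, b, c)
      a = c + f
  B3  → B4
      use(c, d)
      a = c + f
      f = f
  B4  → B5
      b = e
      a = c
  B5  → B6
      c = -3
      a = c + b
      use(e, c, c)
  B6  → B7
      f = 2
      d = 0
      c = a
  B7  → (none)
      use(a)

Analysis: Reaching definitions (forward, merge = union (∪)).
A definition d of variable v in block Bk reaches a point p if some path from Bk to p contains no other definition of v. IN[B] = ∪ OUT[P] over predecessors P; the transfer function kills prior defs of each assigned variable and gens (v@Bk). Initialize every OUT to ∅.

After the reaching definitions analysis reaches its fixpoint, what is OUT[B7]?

Answer: {a@B5, b@B4, c@B6, d@B6, e@B2, f@B6}

Working:
Per-block solution:
  B0:  IN={a@B2, b@B0, c@B1, e@B2, f@B1}  OUT={a@B2, b@B0, c@B1, e@B2, f@B1}
  B1:  IN={a@B2, b@B0, c@B1, e@B2, f@B1}  OUT={a@B2, b@B0, c@B1, e@B1, f@B1}
  B2:  IN={a@B2, b@B0, c@B1, e@B1, f@B1}  OUT={a@B2, b@B0, c@B1, e@B2, f@B1}
  B3:  IN={a@B2, b@B0, c@B1, e@B2, f@B1}  OUT={a@B3, b@B0, c@B1, e@B2, f@B3}
  B4:  IN={a@B3, b@B0, c@B1, e@B2, f@B3}  OUT={a@B4, b@B4, c@B1, e@B2, f@B3}
  B5:  IN={a@B4, b@B4, c@B1, e@B2, f@B3}  OUT={a@B5, b@B4, c@B5, e@B2, f@B3}
  B6:  IN={a@B5, b@B4, c@B5, e@B2, f@B3}  OUT={a@B5, b@B4, c@B6, d@B6, e@B2, f@B6}
  B7:  IN={a@B5, b@B4, c@B6, d@B6, e@B2, f@B6}  OUT={a@B5, b@B4, c@B6, d@B6, e@B2, f@B6}

Merge at B7: IN[B7] = OUT[B6] = {a@B5, b@B4, c@B6, d@B6, e@B2, f@B6}
Applying B7's transfer function to that IN value gives OUT[B7] (row B7 above).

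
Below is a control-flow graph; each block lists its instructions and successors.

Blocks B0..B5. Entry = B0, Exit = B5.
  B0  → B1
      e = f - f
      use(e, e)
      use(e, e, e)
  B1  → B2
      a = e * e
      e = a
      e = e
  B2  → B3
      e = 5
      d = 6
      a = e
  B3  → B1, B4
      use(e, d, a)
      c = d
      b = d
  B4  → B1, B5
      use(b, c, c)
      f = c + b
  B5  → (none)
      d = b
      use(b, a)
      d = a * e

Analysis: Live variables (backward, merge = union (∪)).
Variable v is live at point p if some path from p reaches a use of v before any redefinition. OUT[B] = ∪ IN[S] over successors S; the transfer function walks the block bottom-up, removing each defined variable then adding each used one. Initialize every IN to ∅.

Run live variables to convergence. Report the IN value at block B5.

Fixpoint table:
  B0: | IN={f} | OUT={e}
  B1: | IN={e} | OUT={}
  B2: | IN={} | OUT={a, d, e}
  B3: | IN={a, d, e} | OUT={a, b, c, e}
  B4: | IN={a, b, c, e} | OUT={a, b, e}
  B5: | IN={a, b, e} | OUT={}

B5 is the boundary node: OUT[B5] = {}
Applying B5's transfer function to that OUT value gives IN[B5] (row B5 above).

Answer: {a, b, e}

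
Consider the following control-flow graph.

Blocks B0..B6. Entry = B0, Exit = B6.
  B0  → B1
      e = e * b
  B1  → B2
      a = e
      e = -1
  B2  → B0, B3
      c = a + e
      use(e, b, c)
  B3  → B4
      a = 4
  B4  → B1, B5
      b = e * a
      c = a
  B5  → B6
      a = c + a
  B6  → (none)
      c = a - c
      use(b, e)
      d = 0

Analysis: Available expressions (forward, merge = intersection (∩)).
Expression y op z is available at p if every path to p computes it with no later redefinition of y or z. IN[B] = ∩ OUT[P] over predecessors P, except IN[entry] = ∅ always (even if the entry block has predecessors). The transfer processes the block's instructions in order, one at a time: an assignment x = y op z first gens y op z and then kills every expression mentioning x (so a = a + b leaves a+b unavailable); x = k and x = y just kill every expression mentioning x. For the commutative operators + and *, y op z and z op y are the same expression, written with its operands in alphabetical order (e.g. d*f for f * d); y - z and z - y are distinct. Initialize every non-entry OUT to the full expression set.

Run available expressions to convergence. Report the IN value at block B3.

Answer: {a+e}

Trace:
Per-block solution:
  B0:  IN={}  OUT={}
  B1:  IN={}  OUT={}
  B2:  IN={}  OUT={a+e}
  B3:  IN={a+e}  OUT={}
  B4:  IN={}  OUT={a*e}
  B5:  IN={a*e}  OUT={}
  B6:  IN={}  OUT={}

Merge at B3: IN[B3] = OUT[B2] = {a+e}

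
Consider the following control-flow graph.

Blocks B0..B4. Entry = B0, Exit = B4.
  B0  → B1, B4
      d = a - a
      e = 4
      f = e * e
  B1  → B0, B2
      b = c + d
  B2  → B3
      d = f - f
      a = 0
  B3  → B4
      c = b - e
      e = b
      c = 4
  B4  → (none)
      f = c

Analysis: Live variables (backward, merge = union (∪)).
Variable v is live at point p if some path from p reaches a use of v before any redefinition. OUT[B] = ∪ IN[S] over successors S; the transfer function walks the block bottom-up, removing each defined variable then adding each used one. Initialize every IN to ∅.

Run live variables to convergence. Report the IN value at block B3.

Converged values:
  B0:  IN={a, c}  OUT={a, c, d, e, f}
  B1:  IN={a, c, d, e, f}  OUT={a, b, c, e, f}
  B2:  IN={b, e, f}  OUT={b, e}
  B3:  IN={b, e}  OUT={c}
  B4:  IN={c}  OUT={}

Merge at B3: OUT[B3] = IN[B4] = {c}
Applying B3's transfer function to that OUT value gives IN[B3] (row B3 above).

Answer: {b, e}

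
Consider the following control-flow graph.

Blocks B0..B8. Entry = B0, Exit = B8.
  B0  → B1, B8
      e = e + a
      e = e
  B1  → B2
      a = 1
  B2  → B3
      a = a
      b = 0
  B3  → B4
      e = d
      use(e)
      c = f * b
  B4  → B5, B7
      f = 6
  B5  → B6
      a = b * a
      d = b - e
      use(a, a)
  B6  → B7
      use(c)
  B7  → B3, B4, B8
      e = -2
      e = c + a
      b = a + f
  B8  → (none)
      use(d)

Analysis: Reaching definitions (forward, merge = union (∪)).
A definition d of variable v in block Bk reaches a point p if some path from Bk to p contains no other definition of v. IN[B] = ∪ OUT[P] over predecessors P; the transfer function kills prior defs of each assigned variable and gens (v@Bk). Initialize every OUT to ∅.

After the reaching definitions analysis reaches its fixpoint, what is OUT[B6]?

Per-block solution:
  B0: | IN={} | OUT={e@B0}
  B1: | IN={e@B0} | OUT={a@B1, e@B0}
  B2: | IN={a@B1, e@B0} | OUT={a@B2, b@B2, e@B0}
  B3: | IN={a@B2, a@B5, b@B2, b@B7, c@B3, d@B5, e@B0, e@B7, f@B4} | OUT={a@B2, a@B5, b@B2, b@B7, c@B3, d@B5, e@B3, f@B4}
  B4: | IN={a@B2, a@B5, b@B2, b@B7, c@B3, d@B5, e@B3, e@B7, f@B4} | OUT={a@B2, a@B5, b@B2, b@B7, c@B3, d@B5, e@B3, e@B7, f@B4}
  B5: | IN={a@B2, a@B5, b@B2, b@B7, c@B3, d@B5, e@B3, e@B7, f@B4} | OUT={a@B5, b@B2, b@B7, c@B3, d@B5, e@B3, e@B7, f@B4}
  B6: | IN={a@B5, b@B2, b@B7, c@B3, d@B5, e@B3, e@B7, f@B4} | OUT={a@B5, b@B2, b@B7, c@B3, d@B5, e@B3, e@B7, f@B4}
  B7: | IN={a@B2, a@B5, b@B2, b@B7, c@B3, d@B5, e@B3, e@B7, f@B4} | OUT={a@B2, a@B5, b@B7, c@B3, d@B5, e@B7, f@B4}
  B8: | IN={a@B2, a@B5, b@B7, c@B3, d@B5, e@B0, e@B7, f@B4} | OUT={a@B2, a@B5, b@B7, c@B3, d@B5, e@B0, e@B7, f@B4}

Merge at B6: IN[B6] = OUT[B5] = {a@B5, b@B2, b@B7, c@B3, d@B5, e@B3, e@B7, f@B4}
Applying B6's transfer function to that IN value gives OUT[B6] (row B6 above).

Answer: {a@B5, b@B2, b@B7, c@B3, d@B5, e@B3, e@B7, f@B4}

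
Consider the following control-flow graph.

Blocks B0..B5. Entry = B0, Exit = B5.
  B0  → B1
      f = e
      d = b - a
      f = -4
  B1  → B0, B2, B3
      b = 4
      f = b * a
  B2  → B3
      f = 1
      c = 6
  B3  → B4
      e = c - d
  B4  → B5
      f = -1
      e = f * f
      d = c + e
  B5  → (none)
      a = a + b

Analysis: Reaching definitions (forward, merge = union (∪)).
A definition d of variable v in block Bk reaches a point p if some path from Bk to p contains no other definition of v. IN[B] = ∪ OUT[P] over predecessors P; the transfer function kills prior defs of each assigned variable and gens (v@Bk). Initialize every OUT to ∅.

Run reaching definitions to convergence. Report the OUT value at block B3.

Answer: {b@B1, c@B2, d@B0, e@B3, f@B1, f@B2}

Working:
Fixpoint table:
  B0: | IN={b@B1, d@B0, f@B1} | OUT={b@B1, d@B0, f@B0}
  B1: | IN={b@B1, d@B0, f@B0} | OUT={b@B1, d@B0, f@B1}
  B2: | IN={b@B1, d@B0, f@B1} | OUT={b@B1, c@B2, d@B0, f@B2}
  B3: | IN={b@B1, c@B2, d@B0, f@B1, f@B2} | OUT={b@B1, c@B2, d@B0, e@B3, f@B1, f@B2}
  B4: | IN={b@B1, c@B2, d@B0, e@B3, f@B1, f@B2} | OUT={b@B1, c@B2, d@B4, e@B4, f@B4}
  B5: | IN={b@B1, c@B2, d@B4, e@B4, f@B4} | OUT={a@B5, b@B1, c@B2, d@B4, e@B4, f@B4}

Merge at B3: IN[B3] = OUT[B1] ⊔ OUT[B2] = {b@B1, c@B2, d@B0, f@B1, f@B2}
Applying B3's transfer function to that IN value gives OUT[B3] (row B3 above).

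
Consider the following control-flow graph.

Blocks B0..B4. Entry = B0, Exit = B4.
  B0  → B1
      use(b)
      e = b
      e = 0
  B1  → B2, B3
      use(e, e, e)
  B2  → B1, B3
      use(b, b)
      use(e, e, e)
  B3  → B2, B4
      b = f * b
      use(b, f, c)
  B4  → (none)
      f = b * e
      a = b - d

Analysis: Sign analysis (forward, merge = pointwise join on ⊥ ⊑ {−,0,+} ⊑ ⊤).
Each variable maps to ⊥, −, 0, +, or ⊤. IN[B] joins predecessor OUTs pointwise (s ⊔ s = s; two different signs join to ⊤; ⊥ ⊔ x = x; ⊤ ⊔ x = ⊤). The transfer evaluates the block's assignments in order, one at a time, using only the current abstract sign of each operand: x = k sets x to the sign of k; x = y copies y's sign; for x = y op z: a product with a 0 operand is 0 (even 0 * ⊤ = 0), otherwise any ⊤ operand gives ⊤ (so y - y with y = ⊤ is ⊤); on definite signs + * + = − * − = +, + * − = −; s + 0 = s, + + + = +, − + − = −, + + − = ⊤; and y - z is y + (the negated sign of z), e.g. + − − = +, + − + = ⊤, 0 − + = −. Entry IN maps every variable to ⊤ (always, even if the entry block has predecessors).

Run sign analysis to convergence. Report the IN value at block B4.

Answer: {a: ⊤, b: ⊤, c: ⊤, d: ⊤, e: 0, f: ⊤}

Working:
Converged values:
  B0:   IN=(all ⊤)   OUT={e:0; rest ⊤}
  B1:   IN={e:0; rest ⊤}   OUT={e:0; rest ⊤}
  B2:   IN={e:0; rest ⊤}   OUT={e:0; rest ⊤}
  B3:   IN={e:0; rest ⊤}   OUT={e:0; rest ⊤}
  B4:   IN={e:0; rest ⊤}   OUT={e:0, f:0; rest ⊤}

Merge at B4: IN[B4] = OUT[B3] = {a: ⊤, b: ⊤, c: ⊤, d: ⊤, e: 0, f: ⊤}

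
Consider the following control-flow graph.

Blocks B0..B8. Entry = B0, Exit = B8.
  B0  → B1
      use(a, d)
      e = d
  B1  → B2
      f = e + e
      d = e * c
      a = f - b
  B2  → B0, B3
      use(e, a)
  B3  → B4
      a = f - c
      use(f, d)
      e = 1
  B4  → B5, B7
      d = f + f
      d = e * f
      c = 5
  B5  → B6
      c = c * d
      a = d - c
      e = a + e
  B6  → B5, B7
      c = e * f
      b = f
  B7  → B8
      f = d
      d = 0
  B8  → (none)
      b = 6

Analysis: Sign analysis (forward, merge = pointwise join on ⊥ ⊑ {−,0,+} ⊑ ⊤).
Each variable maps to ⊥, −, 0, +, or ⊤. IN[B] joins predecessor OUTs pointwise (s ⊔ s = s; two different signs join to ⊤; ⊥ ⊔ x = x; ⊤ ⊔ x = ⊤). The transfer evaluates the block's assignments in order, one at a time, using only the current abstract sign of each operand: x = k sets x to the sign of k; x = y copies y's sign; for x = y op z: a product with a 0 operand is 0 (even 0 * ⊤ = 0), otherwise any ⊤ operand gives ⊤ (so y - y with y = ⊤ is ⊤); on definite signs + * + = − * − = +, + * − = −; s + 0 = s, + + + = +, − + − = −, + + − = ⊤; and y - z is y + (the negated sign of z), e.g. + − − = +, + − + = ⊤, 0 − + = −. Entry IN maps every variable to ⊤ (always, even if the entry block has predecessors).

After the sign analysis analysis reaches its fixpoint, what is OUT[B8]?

Converged values:
  B0: | IN=(all ⊤) | OUT=(all ⊤)
  B1: | IN=(all ⊤) | OUT=(all ⊤)
  B2: | IN=(all ⊤) | OUT=(all ⊤)
  B3: | IN=(all ⊤) | OUT={e:+; rest ⊤}
  B4: | IN={e:+; rest ⊤} | OUT={c:+, e:+; rest ⊤}
  B5: | IN=(all ⊤) | OUT=(all ⊤)
  B6: | IN=(all ⊤) | OUT=(all ⊤)
  B7: | IN=(all ⊤) | OUT={d:0; rest ⊤}
  B8: | IN={d:0; rest ⊤} | OUT={b:+, d:0; rest ⊤}

Merge at B8: IN[B8] = OUT[B7] = {a: ⊤, b: ⊤, c: ⊤, d: 0, e: ⊤, f: ⊤}
Applying B8's transfer function to that IN value gives OUT[B8] (row B8 above).

Answer: {a: ⊤, b: +, c: ⊤, d: 0, e: ⊤, f: ⊤}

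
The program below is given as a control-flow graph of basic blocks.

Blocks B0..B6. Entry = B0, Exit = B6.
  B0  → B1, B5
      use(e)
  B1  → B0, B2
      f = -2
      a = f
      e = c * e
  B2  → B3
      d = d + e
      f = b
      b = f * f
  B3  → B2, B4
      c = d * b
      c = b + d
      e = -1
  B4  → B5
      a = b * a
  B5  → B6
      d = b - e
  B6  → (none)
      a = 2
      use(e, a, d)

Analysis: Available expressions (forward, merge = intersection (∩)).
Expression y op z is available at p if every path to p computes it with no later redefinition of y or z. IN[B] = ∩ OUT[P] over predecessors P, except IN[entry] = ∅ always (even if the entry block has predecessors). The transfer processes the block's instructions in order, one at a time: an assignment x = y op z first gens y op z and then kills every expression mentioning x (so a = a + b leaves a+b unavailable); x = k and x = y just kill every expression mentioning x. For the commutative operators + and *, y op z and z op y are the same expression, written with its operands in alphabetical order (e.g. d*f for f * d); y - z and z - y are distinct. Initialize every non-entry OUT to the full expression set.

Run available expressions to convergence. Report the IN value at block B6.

Converged values:
  B0: | IN={} | OUT={}
  B1: | IN={} | OUT={}
  B2: | IN={} | OUT={f*f}
  B3: | IN={f*f} | OUT={b*d, b+d, f*f}
  B4: | IN={b*d, b+d, f*f} | OUT={b*d, b+d, f*f}
  B5: | IN={} | OUT={b-e}
  B6: | IN={b-e} | OUT={b-e}

Merge at B6: IN[B6] = OUT[B5] = {b-e}

Answer: {b-e}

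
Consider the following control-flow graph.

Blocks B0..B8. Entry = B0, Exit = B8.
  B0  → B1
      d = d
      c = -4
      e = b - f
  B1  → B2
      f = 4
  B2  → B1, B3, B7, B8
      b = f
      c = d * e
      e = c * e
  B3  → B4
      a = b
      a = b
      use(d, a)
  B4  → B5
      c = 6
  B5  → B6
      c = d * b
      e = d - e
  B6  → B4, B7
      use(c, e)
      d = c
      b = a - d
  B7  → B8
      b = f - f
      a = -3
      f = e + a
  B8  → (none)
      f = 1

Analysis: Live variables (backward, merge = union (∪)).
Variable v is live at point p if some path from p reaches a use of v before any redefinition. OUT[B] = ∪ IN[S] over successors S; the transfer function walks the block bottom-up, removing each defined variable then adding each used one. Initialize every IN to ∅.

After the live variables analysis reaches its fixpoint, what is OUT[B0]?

Fixpoint table:
  B0:  IN={b, d, f}  OUT={d, e}
  B1:  IN={d, e}  OUT={d, e, f}
  B2:  IN={d, e, f}  OUT={b, d, e, f}
  B3:  IN={b, d, e, f}  OUT={a, b, d, e, f}
  B4:  IN={a, b, d, e, f}  OUT={a, b, d, e, f}
  B5:  IN={a, b, d, e, f}  OUT={a, c, e, f}
  B6:  IN={a, c, e, f}  OUT={a, b, d, e, f}
  B7:  IN={e, f}  OUT={}
  B8:  IN={}  OUT={}

Merge at B0: OUT[B0] = IN[B1] = {d, e}

Answer: {d, e}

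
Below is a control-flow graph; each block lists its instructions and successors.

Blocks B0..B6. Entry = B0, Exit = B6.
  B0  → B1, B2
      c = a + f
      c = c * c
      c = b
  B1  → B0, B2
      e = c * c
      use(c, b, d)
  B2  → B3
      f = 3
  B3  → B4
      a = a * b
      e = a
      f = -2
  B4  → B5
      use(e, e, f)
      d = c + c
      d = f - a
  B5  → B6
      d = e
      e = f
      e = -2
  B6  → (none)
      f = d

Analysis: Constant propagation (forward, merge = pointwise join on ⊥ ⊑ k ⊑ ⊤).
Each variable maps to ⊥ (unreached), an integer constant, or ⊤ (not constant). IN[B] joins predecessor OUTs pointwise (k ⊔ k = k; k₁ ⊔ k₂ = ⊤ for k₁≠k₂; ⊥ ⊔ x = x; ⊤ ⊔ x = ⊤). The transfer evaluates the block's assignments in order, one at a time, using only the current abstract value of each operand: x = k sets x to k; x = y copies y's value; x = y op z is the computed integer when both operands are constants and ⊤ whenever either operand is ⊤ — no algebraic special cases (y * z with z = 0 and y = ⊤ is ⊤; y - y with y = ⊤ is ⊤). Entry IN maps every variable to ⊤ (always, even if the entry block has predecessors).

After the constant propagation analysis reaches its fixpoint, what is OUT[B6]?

Per-block solution:
  B0: | IN=(all ⊤) | OUT=(all ⊤)
  B1: | IN=(all ⊤) | OUT=(all ⊤)
  B2: | IN=(all ⊤) | OUT={f:3; rest ⊤}
  B3: | IN={f:3; rest ⊤} | OUT={f:-2; rest ⊤}
  B4: | IN={f:-2; rest ⊤} | OUT={f:-2; rest ⊤}
  B5: | IN={f:-2; rest ⊤} | OUT={e:-2, f:-2; rest ⊤}
  B6: | IN={e:-2, f:-2; rest ⊤} | OUT={e:-2; rest ⊤}

Merge at B6: IN[B6] = OUT[B5] = {a: ⊤, b: ⊤, c: ⊤, d: ⊤, e: -2, f: -2}
Applying B6's transfer function to that IN value gives OUT[B6] (row B6 above).

Answer: {a: ⊤, b: ⊤, c: ⊤, d: ⊤, e: -2, f: ⊤}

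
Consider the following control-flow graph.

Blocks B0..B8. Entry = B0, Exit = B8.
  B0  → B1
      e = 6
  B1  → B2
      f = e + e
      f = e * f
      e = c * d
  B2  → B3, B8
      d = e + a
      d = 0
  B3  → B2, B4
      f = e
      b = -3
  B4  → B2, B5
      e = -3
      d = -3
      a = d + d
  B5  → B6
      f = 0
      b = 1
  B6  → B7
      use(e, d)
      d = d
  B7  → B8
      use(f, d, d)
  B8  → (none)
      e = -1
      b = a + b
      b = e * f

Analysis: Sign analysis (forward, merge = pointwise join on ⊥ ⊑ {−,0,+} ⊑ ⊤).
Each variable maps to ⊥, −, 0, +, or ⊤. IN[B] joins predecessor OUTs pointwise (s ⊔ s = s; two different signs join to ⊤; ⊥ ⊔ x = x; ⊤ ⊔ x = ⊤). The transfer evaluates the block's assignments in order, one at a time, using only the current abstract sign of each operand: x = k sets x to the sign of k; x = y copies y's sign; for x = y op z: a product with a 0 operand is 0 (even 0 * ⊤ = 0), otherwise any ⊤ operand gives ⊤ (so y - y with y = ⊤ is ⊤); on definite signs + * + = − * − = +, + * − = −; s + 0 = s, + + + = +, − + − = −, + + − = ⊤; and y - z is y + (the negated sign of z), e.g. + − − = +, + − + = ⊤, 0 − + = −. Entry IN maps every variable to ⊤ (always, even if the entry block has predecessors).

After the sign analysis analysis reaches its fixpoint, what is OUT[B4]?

Answer: {a: -, b: -, c: ⊤, d: -, e: -, f: ⊤}

Trace:
Per-block solution:
  B0:   IN=(all ⊤)   OUT={e:+; rest ⊤}
  B1:   IN={e:+; rest ⊤}   OUT={f:+; rest ⊤}
  B2:   IN=(all ⊤)   OUT={d:0; rest ⊤}
  B3:   IN={d:0; rest ⊤}   OUT={b:-, d:0; rest ⊤}
  B4:   IN={b:-, d:0; rest ⊤}   OUT={a:-, b:-, d:-, e:-; rest ⊤}
  B5:   IN={a:-, b:-, d:-, e:-; rest ⊤}   OUT={a:-, b:+, d:-, e:-, f:0; rest ⊤}
  B6:   IN={a:-, b:+, d:-, e:-, f:0; rest ⊤}   OUT={a:-, b:+, d:-, e:-, f:0; rest ⊤}
  B7:   IN={a:-, b:+, d:-, e:-, f:0; rest ⊤}   OUT={a:-, b:+, d:-, e:-, f:0; rest ⊤}
  B8:   IN=(all ⊤)   OUT={e:-; rest ⊤}

Merge at B4: IN[B4] = OUT[B3] = {a: ⊤, b: -, c: ⊤, d: 0, e: ⊤, f: ⊤}
Applying B4's transfer function to that IN value gives OUT[B4] (row B4 above).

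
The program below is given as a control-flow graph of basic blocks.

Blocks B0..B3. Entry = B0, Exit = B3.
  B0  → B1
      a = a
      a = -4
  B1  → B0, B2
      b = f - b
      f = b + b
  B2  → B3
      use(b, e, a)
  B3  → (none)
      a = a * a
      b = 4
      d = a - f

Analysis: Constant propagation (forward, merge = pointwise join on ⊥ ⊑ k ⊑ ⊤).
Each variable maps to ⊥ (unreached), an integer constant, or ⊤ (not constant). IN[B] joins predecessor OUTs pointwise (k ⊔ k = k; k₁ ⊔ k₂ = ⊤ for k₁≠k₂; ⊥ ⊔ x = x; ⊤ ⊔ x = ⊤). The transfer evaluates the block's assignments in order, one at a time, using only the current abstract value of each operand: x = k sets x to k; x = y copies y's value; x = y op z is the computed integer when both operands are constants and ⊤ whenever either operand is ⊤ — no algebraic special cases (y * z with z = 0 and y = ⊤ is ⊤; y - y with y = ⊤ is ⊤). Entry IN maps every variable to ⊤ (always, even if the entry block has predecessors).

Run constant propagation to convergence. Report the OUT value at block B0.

Converged values:
  B0:  IN=(all ⊤)  OUT={a:-4; rest ⊤}
  B1:  IN={a:-4; rest ⊤}  OUT={a:-4; rest ⊤}
  B2:  IN={a:-4; rest ⊤}  OUT={a:-4; rest ⊤}
  B3:  IN={a:-4; rest ⊤}  OUT={a:16, b:4; rest ⊤}

Merge at B0 (entry node, so the boundary value (all ⊤) is joined with the incoming edge(s)): IN[B0] = (all ⊤) ⊔ OUT[B1] = {a: ⊤, b: ⊤, c: ⊤, d: ⊤, e: ⊤, f: ⊤}
Applying B0's transfer function to that IN value gives OUT[B0] (row B0 above).

Answer: {a: -4, b: ⊤, c: ⊤, d: ⊤, e: ⊤, f: ⊤}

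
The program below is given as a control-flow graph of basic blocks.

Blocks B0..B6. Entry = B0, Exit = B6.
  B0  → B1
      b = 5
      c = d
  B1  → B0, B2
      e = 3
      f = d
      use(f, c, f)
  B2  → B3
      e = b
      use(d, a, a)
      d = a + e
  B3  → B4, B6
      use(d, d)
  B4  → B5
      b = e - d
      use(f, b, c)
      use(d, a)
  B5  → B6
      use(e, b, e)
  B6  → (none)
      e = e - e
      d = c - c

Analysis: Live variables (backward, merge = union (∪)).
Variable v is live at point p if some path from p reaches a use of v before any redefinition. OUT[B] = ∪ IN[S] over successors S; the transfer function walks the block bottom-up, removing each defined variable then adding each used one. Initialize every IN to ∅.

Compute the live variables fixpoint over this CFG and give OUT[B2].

Fixpoint table:
  B0: | IN={a, d} | OUT={a, b, c, d}
  B1: | IN={a, b, c, d} | OUT={a, b, c, d, f}
  B2: | IN={a, b, c, d, f} | OUT={a, c, d, e, f}
  B3: | IN={a, c, d, e, f} | OUT={a, c, d, e, f}
  B4: | IN={a, c, d, e, f} | OUT={b, c, e}
  B5: | IN={b, c, e} | OUT={c, e}
  B6: | IN={c, e} | OUT={}

Merge at B2: OUT[B2] = IN[B3] = {a, c, d, e, f}

Answer: {a, c, d, e, f}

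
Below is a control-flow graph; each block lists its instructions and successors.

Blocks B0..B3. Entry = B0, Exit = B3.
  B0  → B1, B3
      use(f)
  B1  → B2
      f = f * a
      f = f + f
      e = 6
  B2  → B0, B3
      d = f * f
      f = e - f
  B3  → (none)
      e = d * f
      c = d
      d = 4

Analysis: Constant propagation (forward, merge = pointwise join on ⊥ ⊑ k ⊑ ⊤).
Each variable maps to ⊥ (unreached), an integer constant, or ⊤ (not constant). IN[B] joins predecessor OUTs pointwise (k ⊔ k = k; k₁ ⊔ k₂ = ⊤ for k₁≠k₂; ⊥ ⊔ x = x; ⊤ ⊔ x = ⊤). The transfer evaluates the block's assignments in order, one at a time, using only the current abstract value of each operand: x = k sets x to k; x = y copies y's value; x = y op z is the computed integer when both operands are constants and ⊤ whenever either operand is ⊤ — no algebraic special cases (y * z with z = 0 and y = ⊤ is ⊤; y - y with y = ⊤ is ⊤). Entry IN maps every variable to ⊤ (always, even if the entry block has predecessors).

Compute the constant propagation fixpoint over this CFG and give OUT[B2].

Answer: {a: ⊤, b: ⊤, c: ⊤, d: ⊤, e: 6, f: ⊤}

Derivation:
Fixpoint table:
  B0: | IN=(all ⊤) | OUT=(all ⊤)
  B1: | IN=(all ⊤) | OUT={e:6; rest ⊤}
  B2: | IN={e:6; rest ⊤} | OUT={e:6; rest ⊤}
  B3: | IN=(all ⊤) | OUT={d:4; rest ⊤}

Merge at B2: IN[B2] = OUT[B1] = {a: ⊤, b: ⊤, c: ⊤, d: ⊤, e: 6, f: ⊤}
Applying B2's transfer function to that IN value gives OUT[B2] (row B2 above).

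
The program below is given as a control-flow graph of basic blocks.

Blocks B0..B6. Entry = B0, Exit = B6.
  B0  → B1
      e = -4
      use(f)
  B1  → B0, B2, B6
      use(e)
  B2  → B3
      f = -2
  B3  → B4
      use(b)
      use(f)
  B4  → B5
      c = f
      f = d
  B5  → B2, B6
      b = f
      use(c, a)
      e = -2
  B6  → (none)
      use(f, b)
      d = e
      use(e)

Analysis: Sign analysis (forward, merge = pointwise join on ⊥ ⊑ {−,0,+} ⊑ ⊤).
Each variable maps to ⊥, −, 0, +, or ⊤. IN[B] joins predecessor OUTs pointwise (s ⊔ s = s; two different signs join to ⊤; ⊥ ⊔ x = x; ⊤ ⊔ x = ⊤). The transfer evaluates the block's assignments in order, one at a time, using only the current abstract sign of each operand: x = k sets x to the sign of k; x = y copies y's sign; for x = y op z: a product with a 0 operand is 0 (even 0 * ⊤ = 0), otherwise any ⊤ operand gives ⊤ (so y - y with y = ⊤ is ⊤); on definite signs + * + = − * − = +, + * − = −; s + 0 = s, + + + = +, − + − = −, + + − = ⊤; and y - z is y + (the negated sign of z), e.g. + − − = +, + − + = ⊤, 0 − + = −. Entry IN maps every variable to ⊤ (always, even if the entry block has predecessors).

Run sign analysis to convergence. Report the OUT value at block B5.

Answer: {a: ⊤, b: ⊤, c: -, d: ⊤, e: -, f: ⊤}

Working:
Per-block solution:
  B0:   IN=(all ⊤)   OUT={e:-; rest ⊤}
  B1:   IN={e:-; rest ⊤}   OUT={e:-; rest ⊤}
  B2:   IN={e:-; rest ⊤}   OUT={e:-, f:-; rest ⊤}
  B3:   IN={e:-, f:-; rest ⊤}   OUT={e:-, f:-; rest ⊤}
  B4:   IN={e:-, f:-; rest ⊤}   OUT={c:-, e:-; rest ⊤}
  B5:   IN={c:-, e:-; rest ⊤}   OUT={c:-, e:-; rest ⊤}
  B6:   IN={e:-; rest ⊤}   OUT={d:-, e:-; rest ⊤}

Merge at B5: IN[B5] = OUT[B4] = {a: ⊤, b: ⊤, c: -, d: ⊤, e: -, f: ⊤}
Applying B5's transfer function to that IN value gives OUT[B5] (row B5 above).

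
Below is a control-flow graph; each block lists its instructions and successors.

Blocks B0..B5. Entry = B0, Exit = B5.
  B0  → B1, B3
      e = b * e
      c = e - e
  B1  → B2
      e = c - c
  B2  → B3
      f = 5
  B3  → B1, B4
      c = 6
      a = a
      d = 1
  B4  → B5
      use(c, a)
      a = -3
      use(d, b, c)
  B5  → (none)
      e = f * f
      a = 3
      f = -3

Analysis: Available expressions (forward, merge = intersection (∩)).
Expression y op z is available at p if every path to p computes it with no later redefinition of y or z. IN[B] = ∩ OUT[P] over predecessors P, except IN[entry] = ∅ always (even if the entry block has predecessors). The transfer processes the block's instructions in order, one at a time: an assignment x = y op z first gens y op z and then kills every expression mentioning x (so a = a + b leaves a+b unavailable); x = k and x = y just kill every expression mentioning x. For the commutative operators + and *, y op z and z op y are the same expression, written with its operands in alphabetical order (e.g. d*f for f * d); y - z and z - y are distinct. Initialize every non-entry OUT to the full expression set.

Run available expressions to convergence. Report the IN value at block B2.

Answer: {c-c}

Trace:
Fixpoint table:
  B0: | IN={} | OUT={e-e}
  B1: | IN={} | OUT={c-c}
  B2: | IN={c-c} | OUT={c-c}
  B3: | IN={} | OUT={}
  B4: | IN={} | OUT={}
  B5: | IN={} | OUT={}

Merge at B2: IN[B2] = OUT[B1] = {c-c}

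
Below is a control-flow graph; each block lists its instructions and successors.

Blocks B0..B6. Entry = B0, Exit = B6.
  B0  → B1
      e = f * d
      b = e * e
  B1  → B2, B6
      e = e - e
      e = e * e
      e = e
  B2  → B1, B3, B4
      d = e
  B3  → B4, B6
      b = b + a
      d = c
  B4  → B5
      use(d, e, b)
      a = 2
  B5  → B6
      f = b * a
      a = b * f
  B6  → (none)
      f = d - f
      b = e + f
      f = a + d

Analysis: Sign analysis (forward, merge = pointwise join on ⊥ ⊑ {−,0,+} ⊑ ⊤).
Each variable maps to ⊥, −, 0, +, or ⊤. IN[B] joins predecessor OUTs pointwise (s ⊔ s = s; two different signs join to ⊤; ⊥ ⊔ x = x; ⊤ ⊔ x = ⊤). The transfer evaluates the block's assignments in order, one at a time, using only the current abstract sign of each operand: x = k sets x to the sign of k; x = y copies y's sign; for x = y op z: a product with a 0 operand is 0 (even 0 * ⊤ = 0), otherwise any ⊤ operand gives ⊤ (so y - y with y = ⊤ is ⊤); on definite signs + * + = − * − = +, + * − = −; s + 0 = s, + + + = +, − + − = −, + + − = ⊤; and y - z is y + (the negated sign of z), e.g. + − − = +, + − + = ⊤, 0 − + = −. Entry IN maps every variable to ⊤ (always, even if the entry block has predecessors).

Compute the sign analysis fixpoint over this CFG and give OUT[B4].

Per-block solution:
  B0:   IN=(all ⊤)   OUT=(all ⊤)
  B1:   IN=(all ⊤)   OUT=(all ⊤)
  B2:   IN=(all ⊤)   OUT=(all ⊤)
  B3:   IN=(all ⊤)   OUT=(all ⊤)
  B4:   IN=(all ⊤)   OUT={a:+; rest ⊤}
  B5:   IN={a:+; rest ⊤}   OUT=(all ⊤)
  B6:   IN=(all ⊤)   OUT=(all ⊤)

Merge at B4: IN[B4] = OUT[B2] ⊔ OUT[B3] = {a: ⊤, b: ⊤, c: ⊤, d: ⊤, e: ⊤, f: ⊤}
Applying B4's transfer function to that IN value gives OUT[B4] (row B4 above).

Answer: {a: +, b: ⊤, c: ⊤, d: ⊤, e: ⊤, f: ⊤}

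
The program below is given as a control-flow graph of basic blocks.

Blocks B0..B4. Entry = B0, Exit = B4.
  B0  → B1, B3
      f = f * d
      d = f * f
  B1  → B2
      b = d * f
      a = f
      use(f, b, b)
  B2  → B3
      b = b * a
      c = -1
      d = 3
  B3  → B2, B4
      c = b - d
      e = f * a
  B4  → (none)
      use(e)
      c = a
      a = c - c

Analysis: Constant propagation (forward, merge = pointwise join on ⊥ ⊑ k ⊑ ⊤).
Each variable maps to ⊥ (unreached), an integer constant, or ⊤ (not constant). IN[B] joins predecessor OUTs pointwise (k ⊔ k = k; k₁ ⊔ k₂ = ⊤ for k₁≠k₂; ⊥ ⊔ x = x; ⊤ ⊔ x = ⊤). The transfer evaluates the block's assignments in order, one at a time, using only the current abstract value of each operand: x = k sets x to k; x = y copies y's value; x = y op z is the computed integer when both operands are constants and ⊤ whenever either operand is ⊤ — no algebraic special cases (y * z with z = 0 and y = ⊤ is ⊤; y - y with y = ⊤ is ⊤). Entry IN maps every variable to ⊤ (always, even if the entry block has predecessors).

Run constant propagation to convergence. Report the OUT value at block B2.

Converged values:
  B0:   IN=(all ⊤)   OUT=(all ⊤)
  B1:   IN=(all ⊤)   OUT=(all ⊤)
  B2:   IN=(all ⊤)   OUT={c:-1, d:3; rest ⊤}
  B3:   IN=(all ⊤)   OUT=(all ⊤)
  B4:   IN=(all ⊤)   OUT=(all ⊤)

Merge at B2: IN[B2] = OUT[B1] ⊔ OUT[B3] = {a: ⊤, b: ⊤, c: ⊤, d: ⊤, e: ⊤, f: ⊤}
Applying B2's transfer function to that IN value gives OUT[B2] (row B2 above).

Answer: {a: ⊤, b: ⊤, c: -1, d: 3, e: ⊤, f: ⊤}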